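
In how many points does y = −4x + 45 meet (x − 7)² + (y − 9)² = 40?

Substituting the line into the circle gives 17x² − 302x + 1305 = 0.
Discriminant = (−302)² − 4·17·(1305) = 2464 > 0.
Two real roots: the line is a secant.

2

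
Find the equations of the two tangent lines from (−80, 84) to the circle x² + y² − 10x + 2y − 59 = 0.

A line y − (84) = m(x − (−80)) is tangent when its distance from (5, −1) is √85:
(85m − (−85))² = 85(m² + 1)
42m² + 85m + 42 = 0, so m = −7/6 or m = −6/7.
With m = −7/6: 7x + 6y = −56. With m = −6/7: 6x + 7y = 108.

7x + 6y = −56 and 6x + 7y = 108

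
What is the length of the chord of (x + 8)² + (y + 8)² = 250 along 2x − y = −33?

Centre (−8, −8), r² = 250. Perpendicular distance d from centre to line = |25| / √5 = 25/√5.
Half the chord is √(r² − d²) = √(125), so the full chord is 10√5.

10√5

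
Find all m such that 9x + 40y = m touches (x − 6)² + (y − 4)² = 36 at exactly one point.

Tangency holds when the distance from the centre (6, 4) to the line equals the radius 6:
|9·6 + 40·4 − m| / √1681 = 6
|m − (214)| = 6·41, so m = 460 or m = −32.

m = −32 or m = 460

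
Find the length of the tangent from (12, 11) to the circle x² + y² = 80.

With centre O = (0, 0), |OP|² = 265 and r² = 80.
By the tangent–radius right angle, tangent length = √(|PO|² − r²) = √185.

√185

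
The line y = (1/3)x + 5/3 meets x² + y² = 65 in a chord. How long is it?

5√10

Centre (0, 0), r² = 65. Perpendicular distance d from centre to line = |5| / √10 = 5/√10.
Chord = 2√(r² − d²) = 2·√(125/2) = 5√10.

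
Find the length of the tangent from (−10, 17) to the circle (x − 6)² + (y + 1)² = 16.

Centre (6, −1), r² = 16. |PO|² = (−16)² + (18)² = 580.
The tangent meets the radius at right angles, so tangent² = |PO|² − r² = 580 − 16 = 564.

2√141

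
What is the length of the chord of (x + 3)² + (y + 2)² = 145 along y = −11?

Centre (−3, −2), r² = 145. Perpendicular distance d from centre to line = |9| / √1 = 9.
Half the chord is √(r² − d²) = √(64), so the full chord is 16.

16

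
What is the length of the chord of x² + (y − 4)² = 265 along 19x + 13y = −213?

√530

Substitute y = (−213 − 19x)/13:
530x² + 10070x + 25440 = 0  ⟹  x² + 19x + 48 = 0
x = −3 or x = −16, giving (−3, −12) and (−16, 7).
Chord length = distance between (−3, −12) and (−16, 7) = √530 = √530.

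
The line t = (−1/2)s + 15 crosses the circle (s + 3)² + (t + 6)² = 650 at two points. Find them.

From the line, t = (30 − s)/2. Substituting:
5s² − 60s − 800 = 0  ⟹  s² − 12s − 160 = 0
s = 20 or s = −8, giving (20, 5) and (−8, 19).

(−8, 19) and (20, 5)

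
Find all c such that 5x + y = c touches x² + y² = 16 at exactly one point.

c = ±4√26

Tangency holds when the distance from the centre (0, 0) to the line equals the radius 4:
|5·0 + 1·0 − c| / √26 = 4
|c| = 4√26.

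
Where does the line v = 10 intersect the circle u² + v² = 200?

(−10, 10) and (10, 10)

Express v = 10 and substitute into the circle:
u² − 100 = 0
u = 10 or u = −10, giving (10, 10) and (−10, 10).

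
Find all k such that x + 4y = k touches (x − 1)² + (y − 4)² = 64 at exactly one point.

k = 17 ± 8√17

The line touches the circle iff its distance from (1, 4) is 8:
|1·1 + 4·4 − k| / √17 = 8
|k − (17)| = 8√17.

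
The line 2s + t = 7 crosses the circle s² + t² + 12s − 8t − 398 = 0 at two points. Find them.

(−9, 25) and (9, −11)

Express t = −2s + 7 and substitute into the circle:
5s² − 405 = 0  ⟹  s² − 81 = 0
s = 9 or s = −9, giving (9, −11) and (−9, 25).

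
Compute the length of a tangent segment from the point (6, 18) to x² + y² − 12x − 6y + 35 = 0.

Centre (6, 3), r² = 10. |PO|² = (0)² + (15)² = 225.
By the tangent–radius right angle, tangent length = √(|PO|² − r²) = √215.

√215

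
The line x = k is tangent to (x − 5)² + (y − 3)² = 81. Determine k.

k = −4 or k = 14

For a tangent, require d(centre, line) = r = 9.
|1·5 + 0·3 − k| / √1 = 9
|k − (5)| = 9, so k = 14 or k = −4.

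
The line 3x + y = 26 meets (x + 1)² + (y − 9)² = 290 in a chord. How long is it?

10√10

From the line, y = −3x + 26. Substituting:
10x² − 100x = 0  ⟹  x² − 10x = 0
x = 10 or x = 0, giving (10, −4) and (0, 26).
Chord length = distance between (10, −4) and (0, 26) = √1000 = 10√10.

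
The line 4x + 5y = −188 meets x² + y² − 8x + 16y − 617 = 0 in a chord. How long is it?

2√41

The distance from (4, −8) to the line is 164/√41, and r² = 697.
Chord = 2√(r² − d²) = 2·√(41) = 2√41.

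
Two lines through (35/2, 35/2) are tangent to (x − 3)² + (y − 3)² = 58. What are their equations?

3x − 7y = −70 and 7x − 3y = 70

A line y − (35/2) = m(x − (35/2)) is tangent when its distance from (3, 3) is √58:
(−29/2m − (−29/2))² = 58(m² + 1)
21m² − 58m + 21 = 0, so m = 3/7 or m = 7/3.
With m = 3/7: 3x − 7y = −70. With m = 7/3: 7x − 3y = 70.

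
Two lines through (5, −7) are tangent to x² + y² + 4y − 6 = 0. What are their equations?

3x + y = 8 and x + 3y = −16

Write the tangent as mx − y + (−7 − m·(5)) = 0 and set its distance from the centre to √10:
(−5m − (5))² = 10(m² + 1)
3m² + 10m + 3 = 0, so m = −3 or m = −1/3.
Through (5, −7) these give 3x + y = 8 and x + 3y = −16.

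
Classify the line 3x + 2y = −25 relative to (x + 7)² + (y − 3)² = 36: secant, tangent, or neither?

secant

Substituting the line into the circle gives 13x² + 242x + 1013 = 0.
Discriminant = (242)² − 4·13·(1013) = 5888 > 0.
Two real roots: the line is a secant.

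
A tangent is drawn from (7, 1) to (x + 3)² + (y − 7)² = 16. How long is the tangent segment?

2√30

Centre (−3, 7), r² = 16. |PO|² = (10)² + (−6)² = 136.
The tangent meets the radius at right angles, so tangent² = |PO|² − r² = 136 − 16 = 120.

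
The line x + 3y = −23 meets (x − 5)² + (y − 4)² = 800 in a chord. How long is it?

16√10

From the line, y = (−23 − x)/3. Substituting:
10x² − 20x − 5750 = 0  ⟹  x² − 2x − 575 = 0
x = 25 or x = −23, giving (25, −16) and (−23, 0).
|(25, −16) − (−23, 0)| = √((48)² + (−16)²) = 16√10.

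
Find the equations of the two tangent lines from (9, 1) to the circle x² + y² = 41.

4x + 5y = 41 and 5x − 4y = 41

A line y − (1) = m(x − (9)) is tangent when its distance from (0, 0) is √41:
[m·(−9) − (−1)]² = 41(m² + 1)
20m² − 9m − 20 = 0, so m = −4/5 or m = 5/4.
With m = −4/5: 4x + 5y = 41. With m = 5/4: 5x − 4y = 41.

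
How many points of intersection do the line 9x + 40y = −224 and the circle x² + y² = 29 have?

0

Substituting the line into the circle gives 1681x² + 4032x + 3776 = 0.
Δ = 16257024 − 25389824 = −9132800.
No real roots: the line does not meet the circle.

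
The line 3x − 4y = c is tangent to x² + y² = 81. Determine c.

c = −45 or c = 45

The line touches the circle iff its distance from (0, 0) is 9:
|3·0 − 4·0 − c| / √25 = 9
|c| = 9·5, so c = 45 or c = −45.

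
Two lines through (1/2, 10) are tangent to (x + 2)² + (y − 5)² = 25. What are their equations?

A line y − (10) = m(x − (1/2)) is tangent when its distance from (−2, 5) is 5:
(−5/2m − (−5))² = 25(m² + 1)
3m² + 4m = 0, so m = 0 or m = −4/3.
With m = 0: y = 10. With m = −4/3: 4x + 3y = 32.

y = 10 and 4x + 3y = 32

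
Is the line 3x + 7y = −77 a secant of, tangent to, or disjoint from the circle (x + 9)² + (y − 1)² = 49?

Substituting the line into the circle gives 58x² + 1386x + 8624 = 0.
Discriminant = (1386)² − 4·58·(8624) = −79772 < 0.
No real roots: the line does not meet the circle.

disjoint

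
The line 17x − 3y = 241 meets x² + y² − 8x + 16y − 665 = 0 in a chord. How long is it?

3√298

Express y = (−241 + 17x)/3 and substitute into the circle:
298x² − 7450x + 40528 = 0  ⟹  x² − 25x + 136 = 0
x = 17 or x = 8, giving (17, 16) and (8, −35).
|(17, 16) − (8, −35)| = √((9)² + (51)²) = 3√298.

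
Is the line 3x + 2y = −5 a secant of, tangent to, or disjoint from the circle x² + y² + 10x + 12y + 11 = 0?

Substituting the line into the circle gives 13x² − 2x − 51 = 0.
Δ = 4 − (−2652) = 2656.
Two real roots: the line is a secant.

secant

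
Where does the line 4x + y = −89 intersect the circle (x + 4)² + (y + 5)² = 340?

From the line, y = −4x − 89. Substituting:
17x² + 680x + 6732 = 0  ⟹  x² + 40x + 396 = 0
x = −18 or x = −22, giving (−18, −17) and (−22, −1).

(−22, −1) and (−18, −17)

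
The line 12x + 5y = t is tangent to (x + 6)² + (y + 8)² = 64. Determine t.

For a tangent, require d(centre, line) = r = 8.
|12·(−6) + 5·(−8) − t| / √169 = 8
|t − (−112)| = 8·13, so t = −8 or t = −216.

t = −216 or t = −8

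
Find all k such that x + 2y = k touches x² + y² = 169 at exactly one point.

The line touches the circle iff its distance from (0, 0) is 13:
|1·0 + 2·0 − k| / √5 = 13
|k| = 13√5.

k = ±13√5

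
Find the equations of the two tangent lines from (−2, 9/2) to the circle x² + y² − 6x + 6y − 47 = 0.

x − 8y = −38 and 7x − 4y = −32

Write the tangent as mx − y + (9/2 − m·(−2)) = 0 and set its distance from the centre to √65:
[m·(5) − (−15/2)]² = 65(m² + 1)
32m² − 60m + 7 = 0, so m = 1/8 or m = 7/4.
With m = 1/8: x − 8y = −38. With m = 7/4: 7x − 4y = −32.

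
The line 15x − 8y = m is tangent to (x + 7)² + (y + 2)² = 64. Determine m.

For a tangent, require d(centre, line) = r = 8.
|15·(−7) − 8·(−2) − m| / √289 = 8
|m − (−89)| = 8·17, so m = 47 or m = −225.

m = −225 or m = 47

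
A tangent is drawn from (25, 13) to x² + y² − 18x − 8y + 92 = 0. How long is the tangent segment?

2√83

Centre (9, 4), r² = 5. |PO|² = (16)² + (9)² = 337.
By the tangent–radius right angle, tangent length = √(|PO|² − r²) = √332 = 2√83.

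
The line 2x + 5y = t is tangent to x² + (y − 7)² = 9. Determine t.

t = 35 ± 3√29

Tangency holds when the distance from the centre (0, 7) to the line equals the radius 3:
|2·0 + 5·7 − t| / √29 = 3
|t − (35)| = 3√29.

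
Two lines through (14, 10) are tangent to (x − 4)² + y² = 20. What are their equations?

2x − y = 18 and x − 2y = −6

Let a tangent through (14, 10) have slope m. Its distance from (4, 0) must equal 2√5:
[m·(−10) − (−10)]² = 20(m² + 1)
2m² − 5m + 2 = 0, so m = 2 or m = 1/2.
Through (14, 10) these give 2x − y = 18 and x − 2y = −6.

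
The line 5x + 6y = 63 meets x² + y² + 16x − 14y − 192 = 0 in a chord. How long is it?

4√61

Substitute y = (63 − 5x)/6:
61x² + 366x − 8235 = 0  ⟹  x² + 6x − 135 = 0
x = 9 or x = −15, giving (9, 3) and (−15, 23).
|(9, 3) − (−15, 23)| = √((24)² + (−20)²) = 4√61.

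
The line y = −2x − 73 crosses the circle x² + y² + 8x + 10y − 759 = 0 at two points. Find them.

From the line, y = −2x − 73. Substituting:
5x² + 280x + 3840 = 0  ⟹  x² + 56x + 768 = 0
x = −24 or x = −32, giving (−24, −25) and (−32, −9).

(−32, −9) and (−24, −25)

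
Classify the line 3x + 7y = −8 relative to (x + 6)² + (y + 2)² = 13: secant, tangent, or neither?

secant

Centre (−6, −2), r² = 13. Distance² from centre to line = (−24)²/58 = 288/29.
Since d² < r², the line cuts the circle twice.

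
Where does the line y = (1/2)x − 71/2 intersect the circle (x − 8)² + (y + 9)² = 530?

(7, −32) and (27, −22)

From the line, y = (−71 + x)/2. Substituting:
5x² − 170x + 945 = 0  ⟹  x² − 34x + 189 = 0
x = 27 or x = 7, giving (27, −22) and (7, −32).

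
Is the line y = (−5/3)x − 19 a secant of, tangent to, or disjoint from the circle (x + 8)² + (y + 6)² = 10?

secant

Substituting the line into the circle gives 34x² + 534x + 2007 = 0.
Discriminant = (534)² − 4·34·(2007) = 12204 > 0.
Two real roots: the line is a secant.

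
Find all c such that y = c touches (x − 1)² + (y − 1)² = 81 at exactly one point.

For a tangent, require d(centre, line) = r = 9.
|0·1 + 1·1 − c| / √1 = 9
|c − (1)| = 9, so c = 10 or c = −8.

c = −8 or c = 10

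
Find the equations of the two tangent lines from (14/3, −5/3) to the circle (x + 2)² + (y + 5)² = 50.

Let a tangent through (14/3, −5/3) have slope m. Its distance from (−2, −5) must equal 5√2:
(−20/3m − (−10/3))² = 50(m² + 1)
m² + 8m + 7 = 0, so m = −1 or m = −7.
Through (14/3, −5/3) these give x + y = 3 and 7x + y = 31.

x + y = 3 and 7x + y = 31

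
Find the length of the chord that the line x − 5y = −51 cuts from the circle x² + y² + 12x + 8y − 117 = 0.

√26

From the line, y = (51 + x)/5. Substituting:
26x² + 442x + 1716 = 0  ⟹  x² + 17x + 66 = 0
x = −6 or x = −11, giving (−6, 9) and (−11, 8).
Chord length = distance between (−6, 9) and (−11, 8) = √26 = √26.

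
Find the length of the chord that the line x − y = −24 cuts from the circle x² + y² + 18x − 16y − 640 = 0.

Express y = x + 24 and substitute into the circle:
2x² + 50x − 448 = 0  ⟹  x² + 25x − 224 = 0
x = 7 or x = −32, giving (7, 31) and (−32, −8).
Chord length = distance between (7, 31) and (−32, −8) = √3042 = 39√2.

39√2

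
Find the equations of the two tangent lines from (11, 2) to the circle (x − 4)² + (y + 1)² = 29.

A line y − (2) = m(x − (11)) is tangent when its distance from (4, −1) is √29:
(−7m − (−3))² = 29(m² + 1)
10m² − 21m − 10 = 0, so m = 5/2 or m = −2/5.
Through (11, 2) these give 5x − 2y = 51 and 2x + 5y = 32.

5x − 2y = 51 and 2x + 5y = 32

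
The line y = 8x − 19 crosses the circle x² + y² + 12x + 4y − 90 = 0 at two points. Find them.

From the line, y = 8x − 19. Substituting:
65x² − 260x + 195 = 0  ⟹  x² − 4x + 3 = 0
x = 3 or x = 1, giving (3, 5) and (1, −11).

(1, −11) and (3, 5)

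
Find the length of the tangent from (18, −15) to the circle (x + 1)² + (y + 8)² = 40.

√370

With centre O = (−1, −8), |OP|² = 410 and r² = 40.
Power of the point: PT² = |PO|² − r² = 370, so PT = √370.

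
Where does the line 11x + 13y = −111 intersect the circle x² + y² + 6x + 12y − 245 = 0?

(−16, 5) and (10, −17)

From the line, y = (−111 − 11x)/13. Substituting:
290x² + 1740x − 46400 = 0  ⟹  x² + 6x − 160 = 0
x = 10 or x = −16, giving (10, −17) and (−16, 5).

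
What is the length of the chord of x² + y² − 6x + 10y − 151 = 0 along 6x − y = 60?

Centre (3, −5), r² = 185. Perpendicular distance d from centre to line = |−37| / √37 = 37/√37.
Half the chord is √(r² − d²) = √(148), so the full chord is 4√37.

4√37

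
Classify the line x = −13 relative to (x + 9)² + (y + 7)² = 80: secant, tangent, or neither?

secant

d² = (1·(−9) + 0·(−7) − (−13))² = 16; r² = 80.
Since d² < r², the line cuts the circle twice.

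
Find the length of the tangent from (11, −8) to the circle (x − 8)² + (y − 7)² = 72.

The centre is (8, 7) and r = 6√2. The square of the distance from P to the centre is 9 + 225 = 234.
Power of the point: PT² = |PO|² − r² = 162, so PT = 9√2.

9√2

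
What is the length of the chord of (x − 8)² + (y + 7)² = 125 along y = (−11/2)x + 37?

Centre (8, −7), r² = 125. Perpendicular distance d from centre to line = |0| / √125 = 0/√125.
Chord = 2√(r² − d²) = 2·√(125) = 10√5.

10√5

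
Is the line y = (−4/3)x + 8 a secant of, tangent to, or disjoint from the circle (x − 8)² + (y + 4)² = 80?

Substituting the line into the circle gives 25x² − 432x + 1152 = 0.
Discriminant = (−432)² − 4·25·(1152) = 71424 > 0.
Two real roots: the line is a secant.

secant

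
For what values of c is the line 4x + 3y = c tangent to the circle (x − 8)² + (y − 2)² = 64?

Tangency holds when the distance from the centre (8, 2) to the line equals the radius 8:
|4·8 + 3·2 − c| / √25 = 8
|c − (38)| = 8·5, so c = 78 or c = −2.

c = −2 or c = 78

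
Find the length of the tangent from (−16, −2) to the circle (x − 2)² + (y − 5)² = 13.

With centre O = (2, 5), |OP|² = 373 and r² = 13.
The tangent meets the radius at right angles, so tangent² = |PO|² − r² = 373 − 13 = 360.

6√10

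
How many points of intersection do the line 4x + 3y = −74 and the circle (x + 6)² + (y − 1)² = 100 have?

0

Substituting the line into the circle gives 25x² + 724x + 5353 = 0.
Δ = 524176 − 535300 = −11124.
No real roots: the line does not meet the circle.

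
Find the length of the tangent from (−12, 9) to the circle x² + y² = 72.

3√17

With centre O = (0, 0), |OP|² = 225 and r² = 72.
Power of the point: PT² = |PO|² − r² = 153, so PT = 3√17.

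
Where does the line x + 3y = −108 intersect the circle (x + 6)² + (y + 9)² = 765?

(−27, −27) and (0, −36)

Substitute y = (−108 − x)/3:
10x² + 270x = 0  ⟹  x² + 27x = 0
x = 0 or x = −27, giving (0, −36) and (−27, −27).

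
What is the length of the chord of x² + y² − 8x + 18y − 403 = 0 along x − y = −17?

10√2

Express y = x + 17 and substitute into the circle:
2x² + 44x + 192 = 0  ⟹  x² + 22x + 96 = 0
x = −6 or x = −16, giving (−6, 11) and (−16, 1).
Chord length = distance between (−6, 11) and (−16, 1) = √200 = 10√2.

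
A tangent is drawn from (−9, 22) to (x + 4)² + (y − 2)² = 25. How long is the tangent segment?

20

The centre is (−4, 2) and r = 5. The square of the distance from P to the centre is 25 + 400 = 425.
By the tangent–radius right angle, tangent length = √(|PO|² − r²) = √400 = 20.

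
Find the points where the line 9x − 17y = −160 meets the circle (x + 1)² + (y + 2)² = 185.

Substitute y = (160 + 9x)/17:
370x² + 4070x − 15540 = 0  ⟹  x² + 11x − 42 = 0
x = 3 or x = −14, giving (3, 11) and (−14, 2).

(−14, 2) and (3, 11)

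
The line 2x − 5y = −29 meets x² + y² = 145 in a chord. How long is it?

4√29

From the line, y = (29 + 2x)/5. Substituting:
29x² + 116x − 2784 = 0  ⟹  x² + 4x − 96 = 0
x = 8 or x = −12, giving (8, 9) and (−12, 1).
Chord length = distance between (8, 9) and (−12, 1) = √464 = 4√29.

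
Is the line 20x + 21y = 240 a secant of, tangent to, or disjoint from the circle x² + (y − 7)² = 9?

Centre (0, 7), r² = 9. Distance² from centre to line = (−93)²/841 = 8649/841.
Since d² > r², the line lies outside the circle.

disjoint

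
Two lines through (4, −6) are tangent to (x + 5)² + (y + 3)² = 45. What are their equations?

x − 2y = 16 and 2x + y = 2

A line y − (−6) = m(x − (4)) is tangent when its distance from (−5, −3) is 3√5:
[m·(−9) − (3)]² = 45(m² + 1)
2m² + 3m − 2 = 0, so m = 1/2 or m = −2.
Through (4, −6) these give x − 2y = 16 and 2x + y = 2.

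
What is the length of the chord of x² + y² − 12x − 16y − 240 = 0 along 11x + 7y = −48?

Express y = (−48 − 11x)/7 and substitute into the circle:
170x² + 1700x − 4080 = 0  ⟹  x² + 10x − 24 = 0
x = 2 or x = −12, giving (2, −10) and (−12, 12).
|(2, −10) − (−12, 12)| = √((14)² + (−22)²) = 2√170.

2√170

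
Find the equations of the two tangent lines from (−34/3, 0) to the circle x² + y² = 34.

3x − 5y = −34 and 3x + 5y = −34

Let a tangent through (−34/3, 0) have slope m. Its distance from (0, 0) must equal √34:
[m·(34/3) − (0)]² = 34(m² + 1)
25m² − 9 = 0, so m = 3/5 or m = −3/5.
Through (−34/3, 0) these give 3x − 5y = −34 and 3x + 5y = −34.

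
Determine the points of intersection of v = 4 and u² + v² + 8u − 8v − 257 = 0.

(−21, 4) and (13, 4)

From the line, v = 4. Substituting:
u² + 8u − 273 = 0
u = 13 or u = −21, giving (13, 4) and (−21, 4).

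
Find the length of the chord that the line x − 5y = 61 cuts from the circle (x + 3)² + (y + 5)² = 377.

From the line, y = (−61 + x)/5. Substituting:
26x² + 78x − 7904 = 0  ⟹  x² + 3x − 304 = 0
x = 16 or x = −19, giving (16, −9) and (−19, −16).
|(16, −9) − (−19, −16)| = √((35)² + (7)²) = 7√26.

7√26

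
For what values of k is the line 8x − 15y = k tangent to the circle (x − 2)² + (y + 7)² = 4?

k = 87 or k = 155

Tangency holds when the distance from the centre (2, −7) to the line equals the radius 2:
|8·2 − 15·(−7) − k| / √289 = 2
|k − (121)| = 2·17, so k = 155 or k = 87.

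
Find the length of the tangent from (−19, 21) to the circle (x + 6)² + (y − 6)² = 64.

√330

Centre (−6, 6), r² = 64. |PO|² = (−13)² + (15)² = 394.
By the tangent–radius right angle, tangent length = √(|PO|² − r²) = √330.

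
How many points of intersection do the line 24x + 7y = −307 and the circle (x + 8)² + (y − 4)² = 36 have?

Centre (−8, 4), r² = 36. Distance² from centre to line = (143)²/625 = 20449/625.
Since d² < r², the line cuts the circle twice.

2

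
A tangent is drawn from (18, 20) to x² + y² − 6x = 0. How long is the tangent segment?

With centre O = (3, 0), |OP|² = 625 and r² = 9.
Power of the point: PT² = |PO|² − r² = 616, so PT = 2√154.

2√154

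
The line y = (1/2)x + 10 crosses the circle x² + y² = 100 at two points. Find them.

(−8, 6) and (0, 10)

Express y = (20 + x)/2 and substitute into the circle:
5x² + 40x = 0  ⟹  x² + 8x = 0
x = 0 or x = −8, giving (0, 10) and (−8, 6).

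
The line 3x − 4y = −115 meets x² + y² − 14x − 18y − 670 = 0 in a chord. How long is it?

The distance from (7, 9) to the line is 100/√25, and r² = 800.
Half the chord is √(r² − d²) = √(400), so the full chord is 40.

40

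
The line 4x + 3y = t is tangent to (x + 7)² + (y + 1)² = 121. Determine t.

The line touches the circle iff its distance from (−7, −1) is 11:
|4·(−7) + 3·(−1) − t| / √25 = 11
|t − (−31)| = 11·5, so t = 24 or t = −86.

t = −86 or t = 24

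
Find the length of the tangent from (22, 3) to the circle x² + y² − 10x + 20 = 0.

√293

Centre (5, 0), r² = 5. |PO|² = (17)² + (3)² = 298.
By the tangent–radius right angle, tangent length = √(|PO|² − r²) = √293.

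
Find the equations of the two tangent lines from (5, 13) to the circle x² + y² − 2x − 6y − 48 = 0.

7x + 3y = 74 and 3x − 7y = −76

Write the tangent as mx − y + (13 − m·(5)) = 0 and set its distance from the centre to √58:
(−4m − (−10))² = 58(m² + 1)
21m² + 40m − 21 = 0, so m = −7/3 or m = 3/7.
Through (5, 13) these give 7x + 3y = 74 and 3x − 7y = −76.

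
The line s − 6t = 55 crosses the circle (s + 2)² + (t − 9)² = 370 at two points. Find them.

Express t = (−55 + s)/6 and substitute into the circle:
37s² − 74s − 1295 = 0  ⟹  s² − 2s − 35 = 0
s = 7 or s = −5, giving (7, −8) and (−5, −10).

(−5, −10) and (7, −8)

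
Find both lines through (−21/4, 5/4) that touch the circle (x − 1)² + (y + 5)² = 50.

Let a tangent through (−21/4, 5/4) have slope m. Its distance from (1, −5) must equal 5√2:
[m·(25/4) − (−25/4)]² = 50(m² + 1)
7m² − 50m + 7 = 0, so m = 7 or m = 1/7.
Through (−21/4, 5/4) these give 7x − y = −38 and x − 7y = −14.

7x − y = −38 and x − 7y = −14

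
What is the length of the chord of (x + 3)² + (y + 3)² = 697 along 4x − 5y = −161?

Centre (−3, −3), r² = 697. Perpendicular distance d from centre to line = |164| / √41 = 164/√41.
Half the chord is √(r² − d²) = √(41), so the full chord is 2√41.

2√41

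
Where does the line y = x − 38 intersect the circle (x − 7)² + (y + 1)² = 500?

From the line, y = x − 38. Substituting:
2x² − 88x + 918 = 0  ⟹  x² − 44x + 459 = 0
x = 27 or x = 17, giving (27, −11) and (17, −21).

(17, −21) and (27, −11)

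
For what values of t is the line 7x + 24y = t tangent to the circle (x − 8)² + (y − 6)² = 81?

t = −25 or t = 425

The line touches the circle iff its distance from (8, 6) is 9:
|7·8 + 24·6 − t| / √625 = 9
|t − (200)| = 9·25, so t = 425 or t = −25.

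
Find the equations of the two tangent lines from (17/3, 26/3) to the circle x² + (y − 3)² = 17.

Write the tangent as mx − y + (26/3 − m·(17/3)) = 0 and set its distance from the centre to √17:
(−17/3m − (−17/3))² = 17(m² + 1)
4m² − 17m + 4 = 0, so m = 4 or m = 1/4.
With m = 4: 4x − y = 14. With m = 1/4: x − 4y = −29.

4x − y = 14 and x − 4y = −29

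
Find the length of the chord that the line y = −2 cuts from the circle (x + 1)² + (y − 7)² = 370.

34

From the line, y = −2. Substituting:
x² + 2x − 288 = 0
x = 16 or x = −18, giving (16, −2) and (−18, −2).
Chord length = distance between (16, −2) and (−18, −2) = √1156 = 34.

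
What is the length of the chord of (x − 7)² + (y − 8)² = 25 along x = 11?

6

The line gives x = 11. Substituting into the circle:
y² − 16y + 55 = 0
y = 11 or y = 5, giving (11, 11) and (11, 5).
|(11, 11) − (11, 5)| = √((0)² + (6)²) = 6.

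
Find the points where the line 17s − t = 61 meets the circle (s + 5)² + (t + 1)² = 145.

Express t = 17s − 61 and substitute into the circle:
290s² − 2030s + 3480 = 0  ⟹  s² − 7s + 12 = 0
s = 4 or s = 3, giving (4, 7) and (3, −10).

(3, −10) and (4, 7)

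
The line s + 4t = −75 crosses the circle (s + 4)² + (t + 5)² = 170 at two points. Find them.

From the line, t = (−75 − s)/4. Substituting:
17s² + 238s + 561 = 0  ⟹  s² + 14s + 33 = 0
s = −3 or s = −11, giving (−3, −18) and (−11, −16).

(−11, −16) and (−3, −18)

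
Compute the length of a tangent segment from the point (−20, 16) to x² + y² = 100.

Centre (0, 0), r² = 100. |PO|² = (−20)² + (16)² = 656.
By the tangent–radius right angle, tangent length = √(|PO|² − r²) = √556 = 2√139.

2√139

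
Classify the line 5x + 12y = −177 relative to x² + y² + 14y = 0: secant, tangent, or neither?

Centre (0, −7), r² = 49. Distance² from centre to line = (93)²/169 = 8649/169.
Since d² > r², the line lies outside the circle.

neither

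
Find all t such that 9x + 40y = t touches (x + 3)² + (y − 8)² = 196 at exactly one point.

t = −281 or t = 867

Tangency holds when the distance from the centre (−3, 8) to the line equals the radius 14:
|9·(−3) + 40·8 − t| / √1681 = 14
|t − (293)| = 14·41, so t = 867 or t = −281.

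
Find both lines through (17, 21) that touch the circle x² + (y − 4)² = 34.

3x − 5y = −54 and 5x − 3y = 22

Write the tangent as mx − y + (21 − m·(17)) = 0 and set its distance from the centre to √34:
[m·(−17) − (−17)]² = 34(m² + 1)
15m² − 34m + 15 = 0, so m = 3/5 or m = 5/3.
Through (17, 21) these give 3x − 5y = −54 and 5x − 3y = 22.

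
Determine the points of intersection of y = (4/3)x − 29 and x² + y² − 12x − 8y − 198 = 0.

(15, −9) and (21, −1)

From the line, y = (−87 + 4x)/3. Substituting:
25x² − 900x + 7875 = 0  ⟹  x² − 36x + 315 = 0
x = 21 or x = 15, giving (21, −1) and (15, −9).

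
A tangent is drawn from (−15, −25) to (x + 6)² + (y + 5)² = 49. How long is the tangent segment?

12√3

Centre (−6, −5), r² = 49. |PO|² = (−9)² + (−20)² = 481.
The tangent meets the radius at right angles, so tangent² = |PO|² − r² = 481 − 49 = 432.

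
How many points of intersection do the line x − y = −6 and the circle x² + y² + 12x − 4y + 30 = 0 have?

2

Substituting the line into the circle gives 2x² + 20x + 42 = 0.
Δ = 400 − 336 = 64.
Two real roots: the line is a secant.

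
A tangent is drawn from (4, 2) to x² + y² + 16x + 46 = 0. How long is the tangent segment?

√130

With centre O = (−8, 0), |OP|² = 148 and r² = 18.
Power of the point: PT² = |PO|² − r² = 130, so PT = √130.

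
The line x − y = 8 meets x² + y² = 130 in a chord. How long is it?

Substitute y = x − 8:
2x² − 16x − 66 = 0  ⟹  x² − 8x − 33 = 0
x = 11 or x = −3, giving (11, 3) and (−3, −11).
|(11, 3) − (−3, −11)| = √((14)² + (14)²) = 14√2.

14√2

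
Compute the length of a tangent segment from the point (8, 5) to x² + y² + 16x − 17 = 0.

10√2

Centre (−8, 0), r² = 81. |PO|² = (16)² + (5)² = 281.
The tangent meets the radius at right angles, so tangent² = |PO|² − r² = 281 − 81 = 200.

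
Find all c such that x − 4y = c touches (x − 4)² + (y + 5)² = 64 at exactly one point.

Tangency holds when the distance from the centre (4, −5) to the line equals the radius 8:
|1·4 − 4·(−5) − c| / √17 = 8
|c − (24)| = 8√17.

c = 24 ± 8√17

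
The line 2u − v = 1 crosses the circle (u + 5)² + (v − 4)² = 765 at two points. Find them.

From the line, v = 2u − 1. Substituting:
5u² − 10u − 715 = 0  ⟹  u² − 2u − 143 = 0
u = 13 or u = −11, giving (13, 25) and (−11, −23).

(−11, −23) and (13, 25)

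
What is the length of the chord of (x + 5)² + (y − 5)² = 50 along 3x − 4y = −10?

The distance from (−5, 5) to the line is 25/√25, and r² = 50.
Half the chord is √(r² − d²) = √(25), so the full chord is 10.

10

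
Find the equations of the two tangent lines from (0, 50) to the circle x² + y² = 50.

Write the tangent as mx − y + (50 − m·(0)) = 0 and set its distance from the centre to 5√2:
[m·(0) − (−50)]² = 50(m² + 1)
m² − 49 = 0, so m = 7 or m = −7.
Through (0, 50) these give 7x − y = −50 and 7x + y = 50.

7x − y = −50 and 7x + y = 50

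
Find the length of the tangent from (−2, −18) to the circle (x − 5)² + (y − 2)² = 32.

Centre (5, 2), r² = 32. |PO|² = (−7)² + (−20)² = 449.
The tangent meets the radius at right angles, so tangent² = |PO|² − r² = 449 − 32 = 417.

√417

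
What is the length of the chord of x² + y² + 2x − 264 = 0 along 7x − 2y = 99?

2√53

Express y = (−99 + 7x)/2 and substitute into the circle:
53x² − 1378x + 8745 = 0  ⟹  x² − 26x + 165 = 0
x = 15 or x = 11, giving (15, 3) and (11, −11).
|(15, 3) − (11, −11)| = √((4)² + (14)²) = 2√53.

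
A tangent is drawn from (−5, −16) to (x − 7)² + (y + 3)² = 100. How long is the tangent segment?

Centre (7, −3), r² = 100. |PO|² = (−12)² + (−13)² = 313.
By the tangent–radius right angle, tangent length = √(|PO|² − r²) = √213.

√213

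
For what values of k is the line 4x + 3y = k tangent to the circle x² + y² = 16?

k = −20 or k = 20

For a tangent, require d(centre, line) = r = 4.
|4·0 + 3·0 − k| / √25 = 4
|k| = 4·5, so k = 20 or k = −20.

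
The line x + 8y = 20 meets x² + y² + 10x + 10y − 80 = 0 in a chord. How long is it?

2√65

Centre (−5, −5), r² = 130. Perpendicular distance d from centre to line = |−65| / √65 = 65/√65.
Chord = 2√(r² − d²) = 2·√(65) = 2√65.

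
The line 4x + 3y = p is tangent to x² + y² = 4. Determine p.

For a tangent, require d(centre, line) = r = 2.
|4·0 + 3·0 − p| / √25 = 2
|p| = 2·5, so p = 10 or p = −10.

p = −10 or p = 10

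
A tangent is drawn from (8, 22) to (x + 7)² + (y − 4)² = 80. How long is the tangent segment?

√469

Centre (−7, 4), r² = 80. |PO|² = (15)² + (18)² = 549.
The tangent meets the radius at right angles, so tangent² = |PO|² − r² = 549 − 80 = 469.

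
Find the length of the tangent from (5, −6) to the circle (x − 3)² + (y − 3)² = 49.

6

The centre is (3, 3) and r = 7. The square of the distance from P to the centre is 4 + 81 = 85.
The tangent meets the radius at right angles, so tangent² = |PO|² − r² = 85 − 49 = 36.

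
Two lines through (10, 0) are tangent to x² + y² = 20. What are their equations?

Let a tangent through (10, 0) have slope m. Its distance from (0, 0) must equal 2√5:
(−10m − (0))² = 20(m² + 1)
4m² − 1 = 0, so m = −1/2 or m = 1/2.
Through (10, 0) these give x + 2y = 10 and x − 2y = 10.

x + 2y = 10 and x − 2y = 10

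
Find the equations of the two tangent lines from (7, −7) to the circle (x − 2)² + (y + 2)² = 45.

Write the tangent as mx − y + (−7 − m·(7)) = 0 and set its distance from the centre to 3√5:
[m·(−5) − (5)]² = 45(m² + 1)
2m² − 5m + 2 = 0, so m = 1/2 or m = 2.
Through (7, −7) these give x − 2y = 21 and 2x − y = 21.

x − 2y = 21 and 2x − y = 21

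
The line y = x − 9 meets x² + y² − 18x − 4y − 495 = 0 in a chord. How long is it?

34√2

Centre (9, 2), r² = 580. Perpendicular distance d from centre to line = |−2| / √2 = 2/√2.
Half the chord is √(r² − d²) = √(578), so the full chord is 34√2.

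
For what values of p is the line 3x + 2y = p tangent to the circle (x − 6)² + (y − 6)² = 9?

Tangency holds when the distance from the centre (6, 6) to the line equals the radius 3:
|3·6 + 2·6 − p| / √13 = 3
|p − (30)| = 3√13.

p = 30 ± 3√13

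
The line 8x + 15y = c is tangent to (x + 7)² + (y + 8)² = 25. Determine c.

c = −261 or c = −91

The line touches the circle iff its distance from (−7, −8) is 5:
|8·(−7) + 15·(−8) − c| / √289 = 5
|c − (−176)| = 5·17, so c = −91 or c = −261.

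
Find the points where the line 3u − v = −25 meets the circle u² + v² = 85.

From the line, v = 3u + 25. Substituting:
10u² + 150u + 540 = 0  ⟹  u² + 15u + 54 = 0
u = −6 or u = −9, giving (−6, 7) and (−9, −2).

(−9, −2) and (−6, 7)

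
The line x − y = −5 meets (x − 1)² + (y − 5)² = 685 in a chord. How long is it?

37√2

Substitute y = x + 5:
2x² − 2x − 684 = 0  ⟹  x² − x − 342 = 0
x = 19 or x = −18, giving (19, 24) and (−18, −13).
|(19, 24) − (−18, −13)| = √((37)² + (37)²) = 37√2.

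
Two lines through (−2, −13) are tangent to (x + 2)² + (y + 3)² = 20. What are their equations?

Write the tangent as mx − y + (−13 − m·(−2)) = 0 and set its distance from the centre to 2√5:
(0m − (10))² = 20(m² + 1)
m² − 4 = 0, so m = 2 or m = −2.
With m = 2: 2x − y = 9. With m = −2: 2x + y = −17.

2x − y = 9 and 2x + y = −17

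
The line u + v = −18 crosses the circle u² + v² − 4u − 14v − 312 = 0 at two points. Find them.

(−12, −6) and (−11, −7)

Express v = −u − 18 and substitute into the circle:
2u² + 46u + 264 = 0  ⟹  u² + 23u + 132 = 0
u = −11 or u = −12, giving (−11, −7) and (−12, −6).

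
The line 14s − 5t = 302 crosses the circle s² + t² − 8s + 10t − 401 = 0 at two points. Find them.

From the line, t = (−302 + 14s)/5. Substituting:
221s² − 7956s + 66079 = 0  ⟹  s² − 36s + 299 = 0
s = 23 or s = 13, giving (23, 4) and (13, −24).

(13, −24) and (23, 4)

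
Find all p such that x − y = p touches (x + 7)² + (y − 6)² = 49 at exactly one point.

For a tangent, require d(centre, line) = r = 7.
|1·(−7) − 1·6 − p| / √2 = 7
|p − (−13)| = 7√2.

p = −13 ± 7√2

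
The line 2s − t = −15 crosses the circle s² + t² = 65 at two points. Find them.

(−8, −1) and (−4, 7)

From the line, t = 2s + 15. Substituting:
5s² + 60s + 160 = 0  ⟹  s² + 12s + 32 = 0
s = −4 or s = −8, giving (−4, 7) and (−8, −1).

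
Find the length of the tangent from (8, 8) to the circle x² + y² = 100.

2√7

The centre is (0, 0) and r = 10. The square of the distance from P to the centre is 64 + 64 = 128.
Power of the point: PT² = |PO|² − r² = 28, so PT = 2√7.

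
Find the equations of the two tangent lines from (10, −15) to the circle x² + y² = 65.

Write the tangent as mx − y + (−15 − m·(10)) = 0 and set its distance from the centre to √65:
(−10m − (15))² = 65(m² + 1)
7m² + 60m + 32 = 0, so m = −4/7 or m = −8.
With m = −4/7: 4x + 7y = −65. With m = −8: 8x + y = 65.

4x + 7y = −65 and 8x + y = 65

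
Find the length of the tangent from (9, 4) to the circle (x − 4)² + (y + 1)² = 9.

With centre O = (4, −1), |OP|² = 50 and r² = 9.
The tangent meets the radius at right angles, so tangent² = |PO|² − r² = 50 − 9 = 41.

√41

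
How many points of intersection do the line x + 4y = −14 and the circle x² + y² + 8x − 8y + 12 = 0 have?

0

Substituting the line into the circle gives 17x² + 188x + 836 = 0.
Discriminant = (188)² − 4·17·(836) = −21504 < 0.
No real roots: the line does not meet the circle.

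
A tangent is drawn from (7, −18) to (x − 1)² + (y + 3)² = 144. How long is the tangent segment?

The centre is (1, −3) and r = 12. The square of the distance from P to the centre is 36 + 225 = 261.
Power of the point: PT² = |PO|² − r² = 117, so PT = 3√13.

3√13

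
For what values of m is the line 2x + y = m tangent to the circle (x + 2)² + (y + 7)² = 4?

The line touches the circle iff its distance from (−2, −7) is 2:
|2·(−2) + 1·(−7) − m| / √5 = 2
|m − (−11)| = 2√5.

m = −11 ± 2√5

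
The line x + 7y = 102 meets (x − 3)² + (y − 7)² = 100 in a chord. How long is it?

10√2

The distance from (3, 7) to the line is 50/√50, and r² = 100.
Chord = 2√(r² − d²) = 2·√(50) = 10√2.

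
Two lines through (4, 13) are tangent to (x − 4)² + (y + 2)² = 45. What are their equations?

2x + y = 21 and 2x − y = −5

Write the tangent as mx − y + (13 − m·(4)) = 0 and set its distance from the centre to 3√5:
(0m − (−15))² = 45(m² + 1)
m² − 4 = 0, so m = −2 or m = 2.
Through (4, 13) these give 2x + y = 21 and 2x − y = −5.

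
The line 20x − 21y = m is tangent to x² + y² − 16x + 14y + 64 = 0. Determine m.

The line touches the circle iff its distance from (8, −7) is 7:
|20·8 − 21·(−7) − m| / √841 = 7
|m − (307)| = 7·29, so m = 510 or m = 104.

m = 104 or m = 510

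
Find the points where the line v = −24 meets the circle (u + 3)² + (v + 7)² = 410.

Express v = −24 and substitute into the circle:
u² + 6u − 112 = 0
u = 8 or u = −14, giving (8, −24) and (−14, −24).

(−14, −24) and (8, −24)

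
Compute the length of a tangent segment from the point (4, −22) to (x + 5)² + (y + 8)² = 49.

2√57

The centre is (−5, −8) and r = 7. The square of the distance from P to the centre is 81 + 196 = 277.
By the tangent–radius right angle, tangent length = √(|PO|² − r²) = √228 = 2√57.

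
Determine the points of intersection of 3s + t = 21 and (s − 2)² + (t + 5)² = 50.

Express t = −3s + 21 and substitute into the circle:
10s² − 160s + 630 = 0  ⟹  s² − 16s + 63 = 0
s = 9 or s = 7, giving (9, −6) and (7, 0).

(7, 0) and (9, −6)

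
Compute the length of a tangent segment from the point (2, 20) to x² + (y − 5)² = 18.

√211

With centre O = (0, 5), |OP|² = 229 and r² = 18.
The tangent meets the radius at right angles, so tangent² = |PO|² − r² = 229 − 18 = 211.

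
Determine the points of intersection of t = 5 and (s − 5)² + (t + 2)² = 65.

(1, 5) and (9, 5)

From the line, t = 5. Substituting:
s² − 10s + 9 = 0
s = 9 or s = 1, giving (9, 5) and (1, 5).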